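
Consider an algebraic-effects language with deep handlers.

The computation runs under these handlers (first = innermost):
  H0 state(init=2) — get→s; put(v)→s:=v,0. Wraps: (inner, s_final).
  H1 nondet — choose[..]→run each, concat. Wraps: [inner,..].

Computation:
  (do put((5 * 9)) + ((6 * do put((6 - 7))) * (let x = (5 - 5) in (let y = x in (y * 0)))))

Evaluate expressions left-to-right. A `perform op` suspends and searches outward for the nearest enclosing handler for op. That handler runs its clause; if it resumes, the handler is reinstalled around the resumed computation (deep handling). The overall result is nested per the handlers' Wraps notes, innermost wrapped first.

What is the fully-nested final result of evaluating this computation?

Working:
put(45) @ H0 ⇒ s:=45
put(-1) @ H0 ⇒ s:=-1
H0 returns (0, -1)
H1 returns [(0, -1)]
= [(0, -1)]

Answer: [(0, -1)]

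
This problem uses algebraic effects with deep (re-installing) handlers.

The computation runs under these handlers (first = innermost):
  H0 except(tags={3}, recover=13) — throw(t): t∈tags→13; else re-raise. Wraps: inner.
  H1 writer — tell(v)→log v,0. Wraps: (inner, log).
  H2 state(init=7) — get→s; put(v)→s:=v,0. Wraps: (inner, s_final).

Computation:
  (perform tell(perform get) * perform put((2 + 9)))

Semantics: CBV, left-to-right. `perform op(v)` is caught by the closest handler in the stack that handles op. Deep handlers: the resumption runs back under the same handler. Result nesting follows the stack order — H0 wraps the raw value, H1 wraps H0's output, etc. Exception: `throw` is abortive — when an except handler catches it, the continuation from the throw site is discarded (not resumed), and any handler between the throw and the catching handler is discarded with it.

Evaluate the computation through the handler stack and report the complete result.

Evaluation trace:
get @ H2 ⇒ 7
tell(7) @ H1 ⇒ log+=7
put(11) @ H2 ⇒ s:=11
H0 returns 0
H1 returns (0, (7))
H2 returns ((0, (7)), 11)
= ((0, (7)), 11)

Answer: ((0, (7)), 11)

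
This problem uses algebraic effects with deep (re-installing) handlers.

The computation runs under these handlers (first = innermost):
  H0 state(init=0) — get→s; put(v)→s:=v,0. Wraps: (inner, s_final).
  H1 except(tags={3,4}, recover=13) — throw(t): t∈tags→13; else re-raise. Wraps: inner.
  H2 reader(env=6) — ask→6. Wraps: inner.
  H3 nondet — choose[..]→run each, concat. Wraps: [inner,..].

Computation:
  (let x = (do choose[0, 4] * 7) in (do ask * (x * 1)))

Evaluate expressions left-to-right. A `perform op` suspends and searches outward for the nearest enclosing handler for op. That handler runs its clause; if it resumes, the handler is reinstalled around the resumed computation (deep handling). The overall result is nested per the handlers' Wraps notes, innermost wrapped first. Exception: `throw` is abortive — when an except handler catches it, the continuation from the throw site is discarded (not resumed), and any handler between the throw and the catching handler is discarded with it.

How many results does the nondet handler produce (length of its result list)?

Answer: 2

Working:
choose[0, 4] @ H3
  branch[0] choose=0:
    ask @ H2 ⇒ 6
    H0 returns (0, 0)
    H1 returns (0, 0)
    H2 returns (0, 0)
    H3 returns [(0, 0)]
  branch[1] choose=4:
    ask @ H2 ⇒ 6
    H0 returns (168, 0)
    H1 returns (168, 0)
    H2 returns (168, 0)
    H3 returns [(168, 0)]
= [(0, 0), (168, 0)]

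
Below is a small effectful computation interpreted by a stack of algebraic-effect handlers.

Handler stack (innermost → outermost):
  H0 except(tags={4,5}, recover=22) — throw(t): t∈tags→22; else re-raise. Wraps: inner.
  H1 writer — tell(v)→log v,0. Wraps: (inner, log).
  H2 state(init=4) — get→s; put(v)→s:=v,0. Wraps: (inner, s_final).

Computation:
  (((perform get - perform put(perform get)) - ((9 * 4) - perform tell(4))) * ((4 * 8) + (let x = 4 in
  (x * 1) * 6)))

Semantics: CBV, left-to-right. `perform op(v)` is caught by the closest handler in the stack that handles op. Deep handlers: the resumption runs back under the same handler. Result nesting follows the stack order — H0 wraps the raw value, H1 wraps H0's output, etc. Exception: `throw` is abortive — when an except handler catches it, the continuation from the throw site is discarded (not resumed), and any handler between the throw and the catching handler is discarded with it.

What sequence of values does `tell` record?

Step-by-step:
get @ H2 ⇒ 4
get @ H2 ⇒ 4
put(4) @ H2 ⇒ s:=4
tell(4) @ H1 ⇒ log+=4
H0 returns -1792
H1 returns (-1792, (4))
H2 returns ((-1792, (4)), 4)
= ((-1792, (4)), 4)

Answer: (4)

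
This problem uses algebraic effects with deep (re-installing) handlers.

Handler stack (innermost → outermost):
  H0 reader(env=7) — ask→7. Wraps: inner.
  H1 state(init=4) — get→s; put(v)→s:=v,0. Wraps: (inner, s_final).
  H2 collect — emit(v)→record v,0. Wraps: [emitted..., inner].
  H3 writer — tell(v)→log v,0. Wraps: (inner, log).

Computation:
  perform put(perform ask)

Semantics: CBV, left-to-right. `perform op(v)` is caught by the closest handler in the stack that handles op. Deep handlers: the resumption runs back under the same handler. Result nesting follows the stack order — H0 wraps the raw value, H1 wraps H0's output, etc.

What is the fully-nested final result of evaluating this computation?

Answer: ([(0, 7)], ())

Working:
ask @ H0 ⇒ 7
put(7) @ H1 ⇒ s:=7
H0 returns 0
H1 returns (0, 7)
H2 returns [(0, 7)]
H3 returns ([(0, 7)], ())
= ([(0, 7)], ())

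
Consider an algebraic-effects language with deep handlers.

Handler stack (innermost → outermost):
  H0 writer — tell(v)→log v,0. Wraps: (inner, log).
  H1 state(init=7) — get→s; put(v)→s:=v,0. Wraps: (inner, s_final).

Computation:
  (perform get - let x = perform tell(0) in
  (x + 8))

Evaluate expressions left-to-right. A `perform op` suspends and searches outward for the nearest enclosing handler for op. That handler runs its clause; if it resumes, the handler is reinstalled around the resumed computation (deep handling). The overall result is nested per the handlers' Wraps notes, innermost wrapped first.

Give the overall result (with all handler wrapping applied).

Evaluation trace:
get @ H1 ⇒ 7
tell(0) @ H0 ⇒ log+=0
H0 returns (-1, (0))
H1 returns ((-1, (0)), 7)
= ((-1, (0)), 7)

Answer: ((-1, (0)), 7)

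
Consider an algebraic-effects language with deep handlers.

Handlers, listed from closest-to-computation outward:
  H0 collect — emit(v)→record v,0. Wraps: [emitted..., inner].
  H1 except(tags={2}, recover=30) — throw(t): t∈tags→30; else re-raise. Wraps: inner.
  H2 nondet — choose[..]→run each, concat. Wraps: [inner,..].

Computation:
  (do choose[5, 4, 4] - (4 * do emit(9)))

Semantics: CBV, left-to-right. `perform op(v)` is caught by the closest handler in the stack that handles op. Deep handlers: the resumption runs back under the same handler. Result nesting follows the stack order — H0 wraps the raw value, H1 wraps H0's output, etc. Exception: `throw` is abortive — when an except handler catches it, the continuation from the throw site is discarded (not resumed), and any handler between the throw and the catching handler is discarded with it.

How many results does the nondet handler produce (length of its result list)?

Answer: 3

Step-by-step:
choose[5, 4, 4] @ H2
  branch[0] choose=5:
    emit(9) @ H0 ⇒ out+=9
    H0 returns [9, 5]
    H1 returns [9, 5]
    H2 returns [[9, 5]]
  branch[1] choose=4:
    emit(9) @ H0 ⇒ out+=9
    H0 returns [9, 4]
    H1 returns [9, 4]
    H2 returns [[9, 4]]
  branch[2] choose=4:
    emit(9) @ H0 ⇒ out+=9
    H0 returns [9, 4]
    H1 returns [9, 4]
    H2 returns [[9, 4]]
= [[9, 5], [9, 4], [9, 4]]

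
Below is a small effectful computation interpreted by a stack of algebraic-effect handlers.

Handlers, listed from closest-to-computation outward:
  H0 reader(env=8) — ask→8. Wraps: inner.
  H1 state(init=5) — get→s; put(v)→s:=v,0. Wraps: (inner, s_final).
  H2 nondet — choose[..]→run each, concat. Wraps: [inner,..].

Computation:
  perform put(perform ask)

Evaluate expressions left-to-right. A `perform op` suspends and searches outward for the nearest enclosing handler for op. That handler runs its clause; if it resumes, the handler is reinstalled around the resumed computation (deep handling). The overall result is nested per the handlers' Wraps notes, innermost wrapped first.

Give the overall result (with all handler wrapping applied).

Step-by-step:
ask @ H0 ⇒ 8
put(8) @ H1 ⇒ s:=8
H0 returns 0
H1 returns (0, 8)
H2 returns [(0, 8)]
= [(0, 8)]

Answer: [(0, 8)]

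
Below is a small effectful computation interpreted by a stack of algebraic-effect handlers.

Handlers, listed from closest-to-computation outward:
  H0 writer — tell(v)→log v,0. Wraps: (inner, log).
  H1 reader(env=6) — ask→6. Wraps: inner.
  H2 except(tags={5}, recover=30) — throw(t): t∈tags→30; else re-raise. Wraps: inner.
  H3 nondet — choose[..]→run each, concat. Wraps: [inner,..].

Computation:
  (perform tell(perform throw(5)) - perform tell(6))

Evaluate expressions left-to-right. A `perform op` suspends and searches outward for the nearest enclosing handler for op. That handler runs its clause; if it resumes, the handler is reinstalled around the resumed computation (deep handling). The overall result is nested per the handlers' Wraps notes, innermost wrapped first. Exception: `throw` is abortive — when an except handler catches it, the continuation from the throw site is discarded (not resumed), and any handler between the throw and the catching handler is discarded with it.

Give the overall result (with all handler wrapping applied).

Step-by-step:
throw(5) @ H2 caught ⇒ 30
H3 returns [30]
= [30]

Answer: [30]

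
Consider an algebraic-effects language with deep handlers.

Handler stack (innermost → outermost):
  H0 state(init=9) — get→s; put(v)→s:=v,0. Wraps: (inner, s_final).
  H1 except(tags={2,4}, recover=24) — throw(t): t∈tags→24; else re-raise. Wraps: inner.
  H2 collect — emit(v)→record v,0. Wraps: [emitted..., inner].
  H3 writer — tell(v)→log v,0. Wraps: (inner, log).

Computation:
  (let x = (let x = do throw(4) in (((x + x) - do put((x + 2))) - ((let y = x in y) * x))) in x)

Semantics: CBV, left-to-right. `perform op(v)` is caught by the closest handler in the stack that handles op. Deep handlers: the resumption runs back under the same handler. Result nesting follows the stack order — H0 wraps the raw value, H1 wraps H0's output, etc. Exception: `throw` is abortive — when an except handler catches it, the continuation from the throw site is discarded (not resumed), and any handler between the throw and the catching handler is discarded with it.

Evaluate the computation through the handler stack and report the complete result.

Answer: ([24], ())

Step-by-step:
throw(4) @ H1 caught ⇒ 24
H2 returns [24]
H3 returns ([24], ())
= ([24], ())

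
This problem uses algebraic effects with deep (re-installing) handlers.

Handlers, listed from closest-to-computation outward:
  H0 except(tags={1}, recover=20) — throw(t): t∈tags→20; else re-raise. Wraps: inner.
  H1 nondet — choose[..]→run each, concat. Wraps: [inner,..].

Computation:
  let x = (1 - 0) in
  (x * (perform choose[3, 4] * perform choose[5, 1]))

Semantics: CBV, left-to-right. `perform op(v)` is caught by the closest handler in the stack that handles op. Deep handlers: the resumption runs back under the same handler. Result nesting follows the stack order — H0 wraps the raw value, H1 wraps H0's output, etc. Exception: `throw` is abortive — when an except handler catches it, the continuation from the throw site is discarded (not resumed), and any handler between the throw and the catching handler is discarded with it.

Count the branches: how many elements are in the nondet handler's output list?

Answer: 4

Step-by-step:
choose[3, 4] @ H1
  branch[0] choose=3:
    choose[5, 1] @ H1
      branch[0] choose=5:
        H0 returns 15
        H1 returns [15]
      branch[1] choose=1:
        H0 returns 3
        H1 returns [3]
  branch[1] choose=4:
    choose[5, 1] @ H1
      branch[0] choose=5:
        H0 returns 20
        H1 returns [20]
      branch[1] choose=1:
        H0 returns 4
        H1 returns [4]
= [15, 3, 20, 4]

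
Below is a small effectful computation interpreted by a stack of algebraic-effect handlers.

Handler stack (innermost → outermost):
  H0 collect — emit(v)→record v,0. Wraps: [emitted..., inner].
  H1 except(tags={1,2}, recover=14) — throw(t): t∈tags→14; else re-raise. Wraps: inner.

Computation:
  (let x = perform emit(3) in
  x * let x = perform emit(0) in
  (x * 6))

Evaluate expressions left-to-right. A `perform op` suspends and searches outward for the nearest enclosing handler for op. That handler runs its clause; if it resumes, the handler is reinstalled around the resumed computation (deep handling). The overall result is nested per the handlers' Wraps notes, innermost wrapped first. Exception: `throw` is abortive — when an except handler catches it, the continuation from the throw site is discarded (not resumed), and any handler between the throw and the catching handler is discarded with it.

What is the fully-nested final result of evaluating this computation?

Step-by-step:
emit(3) @ H0 ⇒ out+=3
emit(0) @ H0 ⇒ out+=0
H0 returns [3, 0, 0]
H1 returns [3, 0, 0]
= [3, 0, 0]

Answer: [3, 0, 0]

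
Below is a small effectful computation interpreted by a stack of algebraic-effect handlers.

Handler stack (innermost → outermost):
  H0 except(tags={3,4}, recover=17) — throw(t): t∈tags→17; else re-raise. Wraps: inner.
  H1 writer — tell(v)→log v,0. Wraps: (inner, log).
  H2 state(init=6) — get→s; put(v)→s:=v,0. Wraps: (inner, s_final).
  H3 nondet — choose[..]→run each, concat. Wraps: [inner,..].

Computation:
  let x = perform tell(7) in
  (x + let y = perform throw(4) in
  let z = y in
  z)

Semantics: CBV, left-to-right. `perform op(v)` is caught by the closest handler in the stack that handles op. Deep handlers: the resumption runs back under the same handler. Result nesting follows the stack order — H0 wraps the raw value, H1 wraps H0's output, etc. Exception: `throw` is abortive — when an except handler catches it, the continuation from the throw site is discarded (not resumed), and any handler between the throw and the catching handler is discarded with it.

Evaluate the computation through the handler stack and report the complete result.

Answer: [((17, (7)), 6)]

Evaluation trace:
tell(7) @ H1 ⇒ log+=7
throw(4) @ H0 caught ⇒ 17
H1 returns (17, (7))
H2 returns ((17, (7)), 6)
H3 returns [((17, (7)), 6)]
= [((17, (7)), 6)]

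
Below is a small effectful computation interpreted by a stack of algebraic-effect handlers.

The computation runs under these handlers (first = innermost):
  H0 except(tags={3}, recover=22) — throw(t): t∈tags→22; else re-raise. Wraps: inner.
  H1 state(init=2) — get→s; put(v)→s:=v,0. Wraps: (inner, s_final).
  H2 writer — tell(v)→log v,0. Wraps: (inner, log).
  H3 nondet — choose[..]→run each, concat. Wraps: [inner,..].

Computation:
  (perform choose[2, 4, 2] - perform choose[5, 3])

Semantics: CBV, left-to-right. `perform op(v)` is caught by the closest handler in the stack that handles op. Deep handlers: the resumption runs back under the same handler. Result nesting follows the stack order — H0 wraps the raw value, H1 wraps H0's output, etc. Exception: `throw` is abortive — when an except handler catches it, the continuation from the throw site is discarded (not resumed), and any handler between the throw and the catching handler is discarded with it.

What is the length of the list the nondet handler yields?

Step-by-step:
choose[2, 4, 2] @ H3
  branch[0] choose=2:
    choose[5, 3] @ H3
      branch[0] choose=5:
        H0 returns -3
        H1 returns (-3, 2)
        H2 returns ((-3, 2), ())
        H3 returns [((-3, 2), ())]
      branch[1] choose=3:
        H0 returns -1
        H1 returns (-1, 2)
        H2 returns ((-1, 2), ())
        H3 returns [((-1, 2), ())]
  branch[1] choose=4:
    choose[5, 3] @ H3
      branch[0] choose=5:
        H0 returns -1
        H1 returns (-1, 2)
        H2 returns ((-1, 2), ())
        H3 returns [((-1, 2), ())]
      branch[1] choose=3:
        H0 returns 1
        H1 returns (1, 2)
        H2 returns ((1, 2), ())
        H3 returns [((1, 2), ())]
  branch[2] choose=2:
    choose[5, 3] @ H3
      branch[0] choose=5:
        H0 returns -3
        H1 returns (-3, 2)
        H2 returns ((-3, 2), ())
        H3 returns [((-3, 2), ())]
      branch[1] choose=3:
        H0 returns -1
        H1 returns (-1, 2)
        H2 returns ((-1, 2), ())
        H3 returns [((-1, 2), ())]
= [((-3, 2), ()), ((-1, 2), ()), ((-1, 2), ()), ((1, 2), ()), ((-3, 2), ()), ((-1, 2), ())]

Answer: 6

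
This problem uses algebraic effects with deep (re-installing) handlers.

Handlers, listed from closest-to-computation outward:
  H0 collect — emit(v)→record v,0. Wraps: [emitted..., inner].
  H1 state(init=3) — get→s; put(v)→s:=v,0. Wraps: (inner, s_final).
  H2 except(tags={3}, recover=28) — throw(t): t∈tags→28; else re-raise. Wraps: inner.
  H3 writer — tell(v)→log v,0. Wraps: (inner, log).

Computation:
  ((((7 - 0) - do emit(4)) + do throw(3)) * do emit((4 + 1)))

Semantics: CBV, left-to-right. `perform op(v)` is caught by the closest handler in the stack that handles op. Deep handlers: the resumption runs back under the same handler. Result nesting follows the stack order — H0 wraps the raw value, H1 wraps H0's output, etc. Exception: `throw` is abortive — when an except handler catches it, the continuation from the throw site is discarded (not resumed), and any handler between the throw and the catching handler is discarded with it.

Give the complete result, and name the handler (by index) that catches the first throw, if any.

Evaluation trace:
emit(4) @ H0 ⇒ out+=4
throw(3) @ H2 caught ⇒ 28
H3 returns (28, ())
= (28, ())

Answer: (28, ()) ; first throw caught by: H2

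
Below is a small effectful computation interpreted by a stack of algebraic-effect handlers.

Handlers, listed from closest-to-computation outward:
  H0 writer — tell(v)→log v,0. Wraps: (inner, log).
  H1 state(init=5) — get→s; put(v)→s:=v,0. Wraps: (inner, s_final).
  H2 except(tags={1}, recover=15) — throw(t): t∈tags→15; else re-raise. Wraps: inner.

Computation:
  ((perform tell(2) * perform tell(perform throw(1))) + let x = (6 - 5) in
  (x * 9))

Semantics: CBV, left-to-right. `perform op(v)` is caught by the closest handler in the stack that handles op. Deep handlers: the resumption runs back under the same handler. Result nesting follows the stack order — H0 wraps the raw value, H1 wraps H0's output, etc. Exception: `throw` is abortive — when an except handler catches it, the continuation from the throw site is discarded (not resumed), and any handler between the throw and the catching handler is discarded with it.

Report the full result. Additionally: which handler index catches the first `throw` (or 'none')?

Answer: 15 ; first throw caught by: H2

Step-by-step:
tell(2) @ H0 ⇒ log+=2
throw(1) @ H2 caught ⇒ 15
= 15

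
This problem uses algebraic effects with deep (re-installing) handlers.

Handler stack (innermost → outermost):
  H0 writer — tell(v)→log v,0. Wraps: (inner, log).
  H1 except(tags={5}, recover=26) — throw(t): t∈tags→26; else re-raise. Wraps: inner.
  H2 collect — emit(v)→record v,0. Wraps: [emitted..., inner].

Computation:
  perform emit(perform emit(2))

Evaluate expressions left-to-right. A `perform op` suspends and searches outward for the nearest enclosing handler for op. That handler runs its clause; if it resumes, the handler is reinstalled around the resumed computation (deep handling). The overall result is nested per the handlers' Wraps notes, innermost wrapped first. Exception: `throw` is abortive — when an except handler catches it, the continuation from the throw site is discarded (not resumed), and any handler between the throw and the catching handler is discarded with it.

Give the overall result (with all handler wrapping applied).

Answer: [2, 0, (0, ())]

Step-by-step:
emit(2) @ H2 ⇒ out+=2
emit(0) @ H2 ⇒ out+=0
H0 returns (0, ())
H1 returns (0, ())
H2 returns [2, 0, (0, ())]
= [2, 0, (0, ())]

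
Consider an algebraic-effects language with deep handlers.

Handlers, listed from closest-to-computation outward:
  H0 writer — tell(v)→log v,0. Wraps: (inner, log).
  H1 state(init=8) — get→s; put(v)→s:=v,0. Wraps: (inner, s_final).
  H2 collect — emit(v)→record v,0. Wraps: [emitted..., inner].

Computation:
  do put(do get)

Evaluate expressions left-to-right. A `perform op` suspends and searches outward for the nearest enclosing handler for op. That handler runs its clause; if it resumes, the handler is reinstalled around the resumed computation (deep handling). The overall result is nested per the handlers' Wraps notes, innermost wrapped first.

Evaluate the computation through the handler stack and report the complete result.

Answer: [((0, ()), 8)]

Evaluation trace:
get @ H1 ⇒ 8
put(8) @ H1 ⇒ s:=8
H0 returns (0, ())
H1 returns ((0, ()), 8)
H2 returns [((0, ()), 8)]
= [((0, ()), 8)]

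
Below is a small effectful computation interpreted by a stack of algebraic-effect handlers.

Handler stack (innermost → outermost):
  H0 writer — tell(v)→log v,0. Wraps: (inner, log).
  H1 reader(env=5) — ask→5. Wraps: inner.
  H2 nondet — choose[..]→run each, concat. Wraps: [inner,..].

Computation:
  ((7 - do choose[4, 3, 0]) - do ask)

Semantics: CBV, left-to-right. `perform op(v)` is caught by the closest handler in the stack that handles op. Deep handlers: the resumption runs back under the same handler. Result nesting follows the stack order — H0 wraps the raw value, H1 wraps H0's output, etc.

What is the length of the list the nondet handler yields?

Evaluation trace:
choose[4, 3, 0] @ H2
  branch[0] choose=4:
    ask @ H1 ⇒ 5
    H0 returns (-2, ())
    H1 returns (-2, ())
    H2 returns [(-2, ())]
  branch[1] choose=3:
    ask @ H1 ⇒ 5
    H0 returns (-1, ())
    H1 returns (-1, ())
    H2 returns [(-1, ())]
  branch[2] choose=0:
    ask @ H1 ⇒ 5
    H0 returns (2, ())
    H1 returns (2, ())
    H2 returns [(2, ())]
= [(-2, ()), (-1, ()), (2, ())]

Answer: 3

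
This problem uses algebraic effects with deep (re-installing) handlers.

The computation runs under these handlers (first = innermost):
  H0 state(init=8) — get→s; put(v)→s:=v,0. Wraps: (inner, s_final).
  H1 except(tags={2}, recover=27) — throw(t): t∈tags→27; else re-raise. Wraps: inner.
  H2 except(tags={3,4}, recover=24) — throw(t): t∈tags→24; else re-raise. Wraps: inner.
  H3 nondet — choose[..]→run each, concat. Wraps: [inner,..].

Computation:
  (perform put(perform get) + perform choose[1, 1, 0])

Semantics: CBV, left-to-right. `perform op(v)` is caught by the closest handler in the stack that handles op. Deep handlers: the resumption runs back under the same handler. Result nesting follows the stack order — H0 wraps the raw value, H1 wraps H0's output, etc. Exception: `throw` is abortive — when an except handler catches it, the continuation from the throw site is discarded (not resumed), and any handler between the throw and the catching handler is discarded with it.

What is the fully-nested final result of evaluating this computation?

Evaluation trace:
get @ H0 ⇒ 8
put(8) @ H0 ⇒ s:=8
choose[1, 1, 0] @ H3
  branch[0] choose=1:
    H0 returns (1, 8)
    H1 returns (1, 8)
    H2 returns (1, 8)
    H3 returns [(1, 8)]
  branch[1] choose=1:
    H0 returns (1, 8)
    H1 returns (1, 8)
    H2 returns (1, 8)
    H3 returns [(1, 8)]
  branch[2] choose=0:
    H0 returns (0, 8)
    H1 returns (0, 8)
    H2 returns (0, 8)
    H3 returns [(0, 8)]
= [(1, 8), (1, 8), (0, 8)]

Answer: [(1, 8), (1, 8), (0, 8)]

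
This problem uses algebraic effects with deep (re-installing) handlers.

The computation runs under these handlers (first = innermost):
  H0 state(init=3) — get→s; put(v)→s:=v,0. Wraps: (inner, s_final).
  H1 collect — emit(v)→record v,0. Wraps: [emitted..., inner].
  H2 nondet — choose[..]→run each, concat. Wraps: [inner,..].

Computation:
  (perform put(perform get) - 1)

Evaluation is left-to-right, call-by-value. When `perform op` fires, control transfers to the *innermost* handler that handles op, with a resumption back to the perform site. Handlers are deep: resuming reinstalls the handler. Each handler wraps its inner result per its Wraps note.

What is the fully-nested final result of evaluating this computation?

Answer: [[(-1, 3)]]

Working:
get @ H0 ⇒ 3
put(3) @ H0 ⇒ s:=3
H0 returns (-1, 3)
H1 returns [(-1, 3)]
H2 returns [[(-1, 3)]]
= [[(-1, 3)]]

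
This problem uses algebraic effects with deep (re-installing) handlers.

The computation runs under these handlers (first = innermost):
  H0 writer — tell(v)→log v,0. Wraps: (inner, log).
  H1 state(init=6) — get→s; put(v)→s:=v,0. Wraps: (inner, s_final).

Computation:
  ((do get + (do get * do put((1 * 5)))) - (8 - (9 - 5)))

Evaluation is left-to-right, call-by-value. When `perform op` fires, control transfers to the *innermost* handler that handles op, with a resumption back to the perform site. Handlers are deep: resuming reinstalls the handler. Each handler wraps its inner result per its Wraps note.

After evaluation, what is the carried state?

Answer: 5

Step-by-step:
get @ H1 ⇒ 6
get @ H1 ⇒ 6
put(5) @ H1 ⇒ s:=5
H0 returns (2, ())
H1 returns ((2, ()), 5)
= ((2, ()), 5)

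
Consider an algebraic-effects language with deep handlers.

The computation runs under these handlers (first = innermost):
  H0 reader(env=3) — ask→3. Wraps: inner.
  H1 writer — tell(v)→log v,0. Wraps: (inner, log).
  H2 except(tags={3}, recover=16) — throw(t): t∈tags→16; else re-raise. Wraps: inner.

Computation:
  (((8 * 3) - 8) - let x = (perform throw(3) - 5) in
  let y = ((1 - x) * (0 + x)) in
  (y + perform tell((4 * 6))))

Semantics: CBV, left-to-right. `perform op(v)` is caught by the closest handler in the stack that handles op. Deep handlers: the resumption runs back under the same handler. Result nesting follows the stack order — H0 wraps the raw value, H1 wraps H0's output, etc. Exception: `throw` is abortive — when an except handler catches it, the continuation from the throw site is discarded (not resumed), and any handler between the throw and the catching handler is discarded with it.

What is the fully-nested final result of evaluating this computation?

Step-by-step:
throw(3) @ H2 caught ⇒ 16
= 16

Answer: 16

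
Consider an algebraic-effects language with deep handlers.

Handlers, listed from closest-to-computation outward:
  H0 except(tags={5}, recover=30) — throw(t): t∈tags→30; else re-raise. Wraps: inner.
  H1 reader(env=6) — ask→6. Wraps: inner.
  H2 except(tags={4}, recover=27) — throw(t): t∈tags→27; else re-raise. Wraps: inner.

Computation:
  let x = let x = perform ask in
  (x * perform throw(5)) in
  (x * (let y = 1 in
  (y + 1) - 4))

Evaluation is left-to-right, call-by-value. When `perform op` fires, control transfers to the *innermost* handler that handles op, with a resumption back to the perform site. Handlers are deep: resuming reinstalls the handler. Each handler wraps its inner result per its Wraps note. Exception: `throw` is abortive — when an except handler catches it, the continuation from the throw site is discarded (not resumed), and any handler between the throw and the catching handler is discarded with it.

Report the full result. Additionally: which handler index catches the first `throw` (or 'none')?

Answer: 30 ; first throw caught by: H0

Working:
ask @ H1 ⇒ 6
throw(5) @ H0 caught ⇒ 30
H1 returns 30
H2 returns 30
= 30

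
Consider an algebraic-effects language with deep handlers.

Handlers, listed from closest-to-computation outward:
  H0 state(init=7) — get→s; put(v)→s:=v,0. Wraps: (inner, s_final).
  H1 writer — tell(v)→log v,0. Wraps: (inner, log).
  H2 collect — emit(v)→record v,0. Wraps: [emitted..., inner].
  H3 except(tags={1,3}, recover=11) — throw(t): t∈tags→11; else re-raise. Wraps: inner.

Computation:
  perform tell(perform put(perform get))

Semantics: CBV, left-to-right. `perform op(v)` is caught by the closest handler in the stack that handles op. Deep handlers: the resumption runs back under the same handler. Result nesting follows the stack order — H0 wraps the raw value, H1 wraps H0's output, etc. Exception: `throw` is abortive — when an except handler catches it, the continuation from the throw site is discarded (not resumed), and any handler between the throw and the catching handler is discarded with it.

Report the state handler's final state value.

Answer: 7

Evaluation trace:
get @ H0 ⇒ 7
put(7) @ H0 ⇒ s:=7
tell(0) @ H1 ⇒ log+=0
H0 returns (0, 7)
H1 returns ((0, 7), (0))
H2 returns [((0, 7), (0))]
H3 returns [((0, 7), (0))]
= [((0, 7), (0))]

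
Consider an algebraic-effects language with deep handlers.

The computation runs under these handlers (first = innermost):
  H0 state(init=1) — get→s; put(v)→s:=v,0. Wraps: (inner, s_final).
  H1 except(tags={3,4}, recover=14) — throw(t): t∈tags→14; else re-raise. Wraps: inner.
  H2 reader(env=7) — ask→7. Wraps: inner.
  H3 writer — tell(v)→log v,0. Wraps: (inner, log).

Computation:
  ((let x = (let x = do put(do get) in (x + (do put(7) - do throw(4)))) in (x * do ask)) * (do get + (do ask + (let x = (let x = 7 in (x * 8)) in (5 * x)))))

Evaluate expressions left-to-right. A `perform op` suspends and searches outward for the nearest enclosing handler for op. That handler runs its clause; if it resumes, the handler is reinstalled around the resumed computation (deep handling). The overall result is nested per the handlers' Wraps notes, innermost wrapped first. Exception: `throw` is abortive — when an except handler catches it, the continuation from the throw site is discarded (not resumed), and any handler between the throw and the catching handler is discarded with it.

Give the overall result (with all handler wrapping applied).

Working:
get @ H0 ⇒ 1
put(1) @ H0 ⇒ s:=1
put(7) @ H0 ⇒ s:=7
throw(4) @ H1 caught ⇒ 14
H2 returns 14
H3 returns (14, ())
= (14, ())

Answer: (14, ())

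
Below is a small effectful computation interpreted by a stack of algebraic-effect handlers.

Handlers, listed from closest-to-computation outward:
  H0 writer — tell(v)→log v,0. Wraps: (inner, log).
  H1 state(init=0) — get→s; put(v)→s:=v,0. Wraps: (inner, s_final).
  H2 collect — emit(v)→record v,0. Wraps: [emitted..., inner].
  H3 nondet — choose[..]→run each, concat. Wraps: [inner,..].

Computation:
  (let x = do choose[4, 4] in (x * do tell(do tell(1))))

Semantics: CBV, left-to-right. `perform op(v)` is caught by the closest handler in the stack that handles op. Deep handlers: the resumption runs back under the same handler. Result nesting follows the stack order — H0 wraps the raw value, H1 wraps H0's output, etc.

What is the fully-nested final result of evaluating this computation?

Answer: [[((0, (1, 0)), 0)], [((0, (1, 0)), 0)]]

Evaluation trace:
choose[4, 4] @ H3
  branch[0] choose=4:
    tell(1) @ H0 ⇒ log+=1
    tell(0) @ H0 ⇒ log+=0
    H0 returns (0, (1, 0))
    H1 returns ((0, (1, 0)), 0)
    H2 returns [((0, (1, 0)), 0)]
    H3 returns [[((0, (1, 0)), 0)]]
  branch[1] choose=4:
    tell(1) @ H0 ⇒ log+=1
    tell(0) @ H0 ⇒ log+=0
    H0 returns (0, (1, 0))
    H1 returns ((0, (1, 0)), 0)
    H2 returns [((0, (1, 0)), 0)]
    H3 returns [[((0, (1, 0)), 0)]]
= [[((0, (1, 0)), 0)], [((0, (1, 0)), 0)]]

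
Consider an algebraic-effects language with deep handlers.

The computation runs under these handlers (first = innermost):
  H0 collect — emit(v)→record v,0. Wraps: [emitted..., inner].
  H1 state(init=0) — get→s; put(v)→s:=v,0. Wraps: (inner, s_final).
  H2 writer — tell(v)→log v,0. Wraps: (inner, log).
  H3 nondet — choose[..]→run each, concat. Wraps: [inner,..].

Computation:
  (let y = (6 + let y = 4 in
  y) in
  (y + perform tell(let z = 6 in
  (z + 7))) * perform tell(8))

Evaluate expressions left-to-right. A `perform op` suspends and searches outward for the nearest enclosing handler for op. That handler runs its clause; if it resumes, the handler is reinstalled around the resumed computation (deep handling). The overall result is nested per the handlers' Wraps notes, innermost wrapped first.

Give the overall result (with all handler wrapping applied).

Evaluation trace:
tell(13) @ H2 ⇒ log+=13
tell(8) @ H2 ⇒ log+=8
H0 returns [0]
H1 returns ([0], 0)
H2 returns (([0], 0), (13, 8))
H3 returns [(([0], 0), (13, 8))]
= [(([0], 0), (13, 8))]

Answer: [(([0], 0), (13, 8))]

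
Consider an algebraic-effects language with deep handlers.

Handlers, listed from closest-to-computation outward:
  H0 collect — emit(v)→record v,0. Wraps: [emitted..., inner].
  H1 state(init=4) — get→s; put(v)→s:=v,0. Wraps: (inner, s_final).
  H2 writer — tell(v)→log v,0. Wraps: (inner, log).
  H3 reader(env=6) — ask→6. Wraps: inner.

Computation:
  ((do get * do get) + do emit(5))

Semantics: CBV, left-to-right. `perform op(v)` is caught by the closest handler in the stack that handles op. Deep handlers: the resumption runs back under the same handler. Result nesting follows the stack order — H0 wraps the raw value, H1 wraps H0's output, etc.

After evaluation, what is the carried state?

Answer: 4

Evaluation trace:
get @ H1 ⇒ 4
get @ H1 ⇒ 4
emit(5) @ H0 ⇒ out+=5
H0 returns [5, 16]
H1 returns ([5, 16], 4)
H2 returns (([5, 16], 4), ())
H3 returns (([5, 16], 4), ())
= (([5, 16], 4), ())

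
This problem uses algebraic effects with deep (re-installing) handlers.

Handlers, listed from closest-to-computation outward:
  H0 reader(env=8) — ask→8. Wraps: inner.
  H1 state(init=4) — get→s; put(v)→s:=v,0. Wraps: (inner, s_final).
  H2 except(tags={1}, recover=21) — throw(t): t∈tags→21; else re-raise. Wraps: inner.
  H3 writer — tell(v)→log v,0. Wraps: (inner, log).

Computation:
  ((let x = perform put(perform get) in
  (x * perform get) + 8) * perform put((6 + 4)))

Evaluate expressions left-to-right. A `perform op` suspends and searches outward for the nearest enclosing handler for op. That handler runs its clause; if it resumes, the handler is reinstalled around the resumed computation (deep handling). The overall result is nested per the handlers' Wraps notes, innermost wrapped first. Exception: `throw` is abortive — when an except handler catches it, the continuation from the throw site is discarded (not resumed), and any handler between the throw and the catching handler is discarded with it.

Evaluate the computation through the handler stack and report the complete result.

Step-by-step:
get @ H1 ⇒ 4
put(4) @ H1 ⇒ s:=4
get @ H1 ⇒ 4
put(10) @ H1 ⇒ s:=10
H0 returns 0
H1 returns (0, 10)
H2 returns (0, 10)
H3 returns ((0, 10), ())
= ((0, 10), ())

Answer: ((0, 10), ())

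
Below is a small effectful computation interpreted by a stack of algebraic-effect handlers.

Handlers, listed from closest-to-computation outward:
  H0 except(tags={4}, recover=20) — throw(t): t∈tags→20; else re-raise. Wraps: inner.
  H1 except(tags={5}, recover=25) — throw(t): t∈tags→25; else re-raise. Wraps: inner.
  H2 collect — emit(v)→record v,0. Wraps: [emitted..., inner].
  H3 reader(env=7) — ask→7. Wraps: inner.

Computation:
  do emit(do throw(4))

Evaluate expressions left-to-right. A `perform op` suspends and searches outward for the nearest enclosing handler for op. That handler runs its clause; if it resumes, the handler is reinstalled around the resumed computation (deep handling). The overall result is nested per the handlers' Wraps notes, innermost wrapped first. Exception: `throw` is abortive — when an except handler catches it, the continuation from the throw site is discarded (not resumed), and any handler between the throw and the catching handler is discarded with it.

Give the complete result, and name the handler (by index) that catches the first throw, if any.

Working:
throw(4) @ H0 caught ⇒ 20
H1 returns 20
H2 returns [20]
H3 returns [20]
= [20]

Answer: [20] ; first throw caught by: H0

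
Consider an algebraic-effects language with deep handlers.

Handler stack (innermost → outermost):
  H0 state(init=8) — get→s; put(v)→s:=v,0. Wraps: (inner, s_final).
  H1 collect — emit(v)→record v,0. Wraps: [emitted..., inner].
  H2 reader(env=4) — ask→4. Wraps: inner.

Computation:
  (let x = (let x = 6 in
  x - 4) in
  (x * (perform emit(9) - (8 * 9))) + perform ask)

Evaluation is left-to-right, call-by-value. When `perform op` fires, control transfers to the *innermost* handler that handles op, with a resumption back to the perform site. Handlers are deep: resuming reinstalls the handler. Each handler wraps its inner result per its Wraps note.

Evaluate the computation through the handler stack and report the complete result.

Step-by-step:
emit(9) @ H1 ⇒ out+=9
ask @ H2 ⇒ 4
H0 returns (-140, 8)
H1 returns [9, (-140, 8)]
H2 returns [9, (-140, 8)]
= [9, (-140, 8)]

Answer: [9, (-140, 8)]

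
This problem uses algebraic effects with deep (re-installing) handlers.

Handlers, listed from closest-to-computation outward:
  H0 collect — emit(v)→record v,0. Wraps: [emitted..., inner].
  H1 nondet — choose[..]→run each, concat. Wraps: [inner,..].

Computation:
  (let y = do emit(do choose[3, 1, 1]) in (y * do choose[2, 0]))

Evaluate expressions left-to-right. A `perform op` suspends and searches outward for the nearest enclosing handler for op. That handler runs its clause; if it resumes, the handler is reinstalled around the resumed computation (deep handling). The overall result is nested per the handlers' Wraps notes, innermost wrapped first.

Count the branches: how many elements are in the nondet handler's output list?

Answer: 6

Working:
choose[3, 1, 1] @ H1
  branch[0] choose=3:
    emit(3) @ H0 ⇒ out+=3
    choose[2, 0] @ H1
      branch[0] choose=2:
        H0 returns [3, 0]
        H1 returns [[3, 0]]
      branch[1] choose=0:
        H0 returns [3, 0]
        H1 returns [[3, 0]]
  branch[1] choose=1:
    emit(1) @ H0 ⇒ out+=1
    choose[2, 0] @ H1
      branch[0] choose=2:
        H0 returns [1, 0]
        H1 returns [[1, 0]]
      branch[1] choose=0:
        H0 returns [1, 0]
        H1 returns [[1, 0]]
  branch[2] choose=1:
    emit(1) @ H0 ⇒ out+=1
    choose[2, 0] @ H1
      branch[0] choose=2:
        H0 returns [1, 0]
        H1 returns [[1, 0]]
      branch[1] choose=0:
        H0 returns [1, 0]
        H1 returns [[1, 0]]
= [[3, 0], [3, 0], [1, 0], [1, 0], [1, 0], [1, 0]]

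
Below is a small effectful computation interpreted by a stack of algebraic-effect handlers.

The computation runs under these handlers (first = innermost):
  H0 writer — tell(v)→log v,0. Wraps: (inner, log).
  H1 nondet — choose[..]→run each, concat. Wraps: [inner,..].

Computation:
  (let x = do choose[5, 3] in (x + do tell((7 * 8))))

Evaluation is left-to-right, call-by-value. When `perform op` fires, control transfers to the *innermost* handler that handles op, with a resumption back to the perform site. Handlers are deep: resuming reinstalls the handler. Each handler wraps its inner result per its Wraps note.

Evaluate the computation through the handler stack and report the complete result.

Answer: [(5, (56)), (3, (56))]

Working:
choose[5, 3] @ H1
  branch[0] choose=5:
    tell(56) @ H0 ⇒ log+=56
    H0 returns (5, (56))
    H1 returns [(5, (56))]
  branch[1] choose=3:
    tell(56) @ H0 ⇒ log+=56
    H0 returns (3, (56))
    H1 returns [(3, (56))]
= [(5, (56)), (3, (56))]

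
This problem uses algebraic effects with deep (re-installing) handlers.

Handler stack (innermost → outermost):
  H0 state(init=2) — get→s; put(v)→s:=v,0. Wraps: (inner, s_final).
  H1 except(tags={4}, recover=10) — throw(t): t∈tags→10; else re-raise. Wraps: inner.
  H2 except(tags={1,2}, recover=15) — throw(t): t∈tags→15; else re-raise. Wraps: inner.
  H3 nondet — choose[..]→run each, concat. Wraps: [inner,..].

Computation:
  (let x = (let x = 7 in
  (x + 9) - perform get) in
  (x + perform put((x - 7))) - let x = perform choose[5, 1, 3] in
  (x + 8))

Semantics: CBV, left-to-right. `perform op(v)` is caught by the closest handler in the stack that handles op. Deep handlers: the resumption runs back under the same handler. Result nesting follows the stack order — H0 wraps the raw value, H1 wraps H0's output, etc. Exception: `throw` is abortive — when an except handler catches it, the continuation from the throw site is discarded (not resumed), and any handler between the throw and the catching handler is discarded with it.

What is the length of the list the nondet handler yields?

Answer: 3

Working:
get @ H0 ⇒ 2
put(7) @ H0 ⇒ s:=7
choose[5, 1, 3] @ H3
  branch[0] choose=5:
    H0 returns (1, 7)
    H1 returns (1, 7)
    H2 returns (1, 7)
    H3 returns [(1, 7)]
  branch[1] choose=1:
    H0 returns (5, 7)
    H1 returns (5, 7)
    H2 returns (5, 7)
    H3 returns [(5, 7)]
  branch[2] choose=3:
    H0 returns (3, 7)
    H1 returns (3, 7)
    H2 returns (3, 7)
    H3 returns [(3, 7)]
= [(1, 7), (5, 7), (3, 7)]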